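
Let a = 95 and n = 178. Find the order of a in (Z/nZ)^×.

88

Since 95 ∈ (Z/178Z)^×, its order divides φ(178) = φ(2)·φ(89) = 1·88 = 88 = 2^3 · 11.
Divisors of 88: 1, 2, 4, 8, 11, 22, 44, 88.
Check 95^d mod 178 for each divisor in increasing order:
95^1 ≡ 95 (mod 178)
95^2 ≡ 125 (mod 178)
95^4 ≡ 139 (mod 178)
95^8 ≡ 97 (mod 178)
95^11 ≡ 37 (mod 178)
95^22 ≡ 123 (mod 178)
95^44 ≡ 177 (mod 178)
95^88 ≡ 1 (mod 178) ✓
Hence ord(95) = 88.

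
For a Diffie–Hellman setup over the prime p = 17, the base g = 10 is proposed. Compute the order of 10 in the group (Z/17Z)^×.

By Lagrange's theorem, ord_17(10) divides φ(17) = 17 − 1 = 16 = 2^4.
Divisors of 16: 1, 2, 4, 8, 16.
Check 10^d mod 17 for each divisor in increasing order:
10^1 ≡ 10 (mod 17)
10^2 ≡ 15 (mod 17)
10^4 ≡ 4 (mod 17)
10^8 ≡ 16 (mod 17)
10^16 ≡ 1 (mod 17) ✓
So ord_17(10) = 16.

16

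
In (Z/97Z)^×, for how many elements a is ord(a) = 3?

φ(97) = 97 − 1 = 96 = 2^5 · 3.
Since (Z/97Z)^× is cyclic of order 96, the number of elements of order d is φ(d) when d | 96 and 0 otherwise.
3 | 96, and φ(3) = 3 − 1 = 2.

2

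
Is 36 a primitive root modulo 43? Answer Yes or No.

φ(43) = 43 − 1 = 42 = 2 · 3 · 7.
36 is a primitive root mod 43 iff 36^(φ(43)/q) ≢ 1 for every prime q | φ(43), i.e. q ∈ {2, 3, 7}.
36^21 ≡ 1 (mod 43)  [q = 2: ≡ 1 ✗]
36^14 ≡ 6 (mod 43)  [q = 3: ≢ 1 ✓]
36^6 ≡ 1 (mod 43)  [q = 7: ≡ 1 ✗]
36^21 ≡ 1 shows ord(36) | 21, strictly less than φ(43); not a primitive root.

No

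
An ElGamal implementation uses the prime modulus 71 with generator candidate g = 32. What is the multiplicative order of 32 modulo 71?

The order of 32 must divide φ(71) = 71 − 1 = 70 = 2 · 5 · 7.
Divisors of 70: 1, 2, 5, 7, 10, 14, 35, 70.
Compute 32^d (mod 71) for the divisors d until we hit 1:
32^1 ≡ 32
32^2 ≡ 30
32^5 ≡ 45
32^7 ≡ 1
The smallest such exponent is 7, so the order of 32 is 7.

7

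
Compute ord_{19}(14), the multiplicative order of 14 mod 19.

18

ord(14) | φ(19) = 19 − 1 = 18 = 2 · 3^2.
Divisors of 18: 1, 2, 3, 6, 9, 18.
Check 14^d mod 19 for each divisor in increasing order:
14^1 ≡ 14 (mod 19)
14^2 ≡ 6 (mod 19)
14^3 ≡ 8 (mod 19)
14^6 ≡ 7 (mod 19)
14^9 ≡ 18 (mod 19)
14^18 ≡ 1 (mod 19) ✓
Hence ord(14) = 18.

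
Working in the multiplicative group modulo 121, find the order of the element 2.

ord(2) | φ(121) = φ(11^2) = 11·(11−1) = 110 = 2 · 5 · 11.
Divisors of 110: 1, 2, 5, 10, 11, 22, 55, 110.
Test each divisor d:
2^1 ≡ 2
2^2 ≡ 4
2^5 ≡ 32
2^10 ≡ 56
2^11 ≡ 112
2^22 ≡ 81
2^55 ≡ 120
2^110 ≡ 1
Therefore the multiplicative order of 2 modulo 121 is 110.

110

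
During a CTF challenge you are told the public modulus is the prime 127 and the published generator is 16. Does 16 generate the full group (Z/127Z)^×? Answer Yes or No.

φ(127) = 127 − 1 = 126 = 2 · 3^2 · 7.
It suffices to check that the order of 16 is not a proper divisor of 126: compute 16^(126/q) for q ∈ {2, 3, 7}.
16^63 ≡ 1 (mod 127)  [q = 2: ≡ 1 ✗]
16^42 ≡ 1 (mod 127)  [q = 3: ≡ 1 ✗]
16^18 ≡ 4 (mod 127)  [q = 7: ≢ 1 ✓]
The check at q = 2 fails, so 16 generates a proper subgroup.

No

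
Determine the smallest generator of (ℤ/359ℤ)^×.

7

φ(359) = 359 − 1 = 358 = 2 · 179.
g is a primitive root iff g^(358/q) ≢ 1 (mod 359) for each prime q ∈ {2, 179}.
g = 2: 2^179 ≡ 1 — hits 1, so not a primitive root.
g = 3: 3^179 ≡ 1 — hits 1, so not a primitive root.
g = 4: 4^179 ≡ 1 — hits 1, so not a primitive root.
g = 5: 5^179 ≡ 1 — hits 1, so not a primitive root.
g = 6: 6^179 ≡ 1 — hits 1, so not a primitive root.
g = 7: 7^179 ≡ 358; 7^2 ≡ 49 — none is 1, so 7 is a primitive root.
So 7 is the smallest generator of (Z/359Z)^×.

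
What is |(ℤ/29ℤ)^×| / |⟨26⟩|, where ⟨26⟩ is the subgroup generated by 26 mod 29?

1

By Lagrange's theorem, ord_29(26) divides φ(29) = 29 − 1 = 28 = 2^2 · 7.
Divisors of 28: 1, 2, 4, 7, 14, 28.
Compute 26^d (mod 29) for the divisors d until we hit 1:
26^1 ≡ 26 (mod 29)
26^2 ≡ 9 (mod 29)
26^4 ≡ 23 (mod 29)
26^7 ≡ 17 (mod 29)
26^14 ≡ 28 (mod 29)
26^28 ≡ 1 (mod 29) ✓
The order of 26 is 28, so the subgroup it generates has 28 elements.
The index is φ(29) / ord(26) = 28 / 28 = 1.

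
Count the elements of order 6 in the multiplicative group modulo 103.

2

φ(103) = 103 − 1 = 102 = 2 · 3 · 17.
Since (Z/103Z)^× is cyclic of order 102, the number of elements of order d is φ(d) when d | 102 and 0 otherwise.
6 = 2 · 3 divides 102, and φ(6) = 2.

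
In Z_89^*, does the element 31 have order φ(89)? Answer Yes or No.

Yes

φ(89) = 89 − 1 = 88 = 2^3 · 11.
An element g generates (Z/89Z)^× iff g^(88/q) ≢ 1 (mod 89) for each prime q ∈ {2, 11}.
31^44 ≡ 88 (mod 89)  [q = 2: ≢ 1 ✓]
31^8 ≡ 45 (mod 89)  [q = 11: ≢ 1 ✓]
All checks pass, so 31 has order 88 and is a primitive root modulo 89.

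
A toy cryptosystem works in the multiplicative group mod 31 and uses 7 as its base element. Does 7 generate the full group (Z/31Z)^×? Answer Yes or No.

No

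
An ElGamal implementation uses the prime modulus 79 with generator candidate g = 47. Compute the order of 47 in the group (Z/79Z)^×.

78

By Lagrange's theorem, ord_79(47) divides φ(79) = 79 − 1 = 78 = 2 · 3 · 13.
Divisors of 78: 1, 2, 3, 6, 13, 26, 39, 78.
Test each divisor d:
47^1 ≡ 47
47^2 ≡ 76
47^3 ≡ 17
47^6 ≡ 52
47^13 ≡ 56
47^26 ≡ 55
47^39 ≡ 78
47^78 ≡ 1
The smallest such exponent is 78, so the order of 47 is 78.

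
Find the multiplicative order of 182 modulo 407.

90

By Lagrange's theorem, ord_407(182) divides φ(407) = φ(11·37) = (11−1)·(37−1) = 10·36 = 360 = 2^3 · 3^2 · 5.
Divisors of 360: 1, 2, 3, 4, 5, 6, 8, 9, 10, 12, 15, 18, 20, 24, 30, 36, 40, 45, 60, 72, 90, 120, 180, 360.
Check 182^d mod 407 for each divisor in increasing order:
182^1 ≡ 182 (mod 407)
182^2 ≡ 157 (mod 407)
182^3 ≡ 84 (mod 407)
182^4 ≡ 229 (mod 407)
182^5 ≡ 164 (mod 407)
182^6 ≡ 137 (mod 407)
182^8 ≡ 345 (mod 407)
182^9 ≡ 112 (mod 407)
182^10 ≡ 34 (mod 407)
182^12 ≡ 47 (mod 407)
182^15 ≡ 285 (mod 407)
182^18 ≡ 334 (mod 407)
182^20 ≡ 342 (mod 407)
182^24 ≡ 174 (mod 407)
182^30 ≡ 232 (mod 407)
182^36 ≡ 38 (mod 407)
182^40 ≡ 155 (mod 407)
182^45 ≡ 186 (mod 407)
182^60 ≡ 100 (mod 407)
182^72 ≡ 223 (mod 407)
182^90 ≡ 1 (mod 407) ✓
The smallest such exponent is 90, so the order of 182 is 90.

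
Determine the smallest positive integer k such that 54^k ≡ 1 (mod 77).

6

By Lagrange's theorem, ord_77(54) divides φ(77) = φ(7·11) = (7−1)·(11−1) = 6·10 = 60 = 2^2 · 3 · 5.
Divisors of 60: 1, 2, 3, 4, 5, 6, 10, 12, 15, 20, 30, 60.
Evaluate successive powers at the divisors of 60:
54^1 ≡ 54 (mod 77)
54^2 ≡ 67 (mod 77)
54^3 ≡ 76 (mod 77)
54^4 ≡ 23 (mod 77)
54^5 ≡ 10 (mod 77)
54^6 ≡ 1 (mod 77) ✓
Therefore the multiplicative order of 54 modulo 77 is 6.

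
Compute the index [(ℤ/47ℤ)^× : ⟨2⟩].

Since 2 ∈ (Z/47Z)^×, its order divides φ(47) = 47 − 1 = 46 = 2 · 23.
Divisors of 46: 1, 2, 23, 46.
Compute 2^d (mod 47) for the divisors d until we hit 1:
2^1 ≡ 2 (mod 47)
2^2 ≡ 4 (mod 47)
2^23 ≡ 1 (mod 47) ✓
Thus |⟨2⟩| = ord(2) = 23.
Index = |(Z/47Z)^×| / |⟨2⟩| = 46 / 23 = 2.

2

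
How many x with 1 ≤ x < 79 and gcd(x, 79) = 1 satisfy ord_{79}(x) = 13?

φ(79) = 79 − 1 = 78 = 2 · 3 · 13.
Since (Z/79Z)^× is cyclic of order 78, the number of elements of order d is φ(d) when d | 78 and 0 otherwise.
13 | 78, and φ(13) = 13 − 1 = 12.

12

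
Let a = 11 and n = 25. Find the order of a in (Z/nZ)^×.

5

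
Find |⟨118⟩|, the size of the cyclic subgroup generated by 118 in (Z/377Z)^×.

28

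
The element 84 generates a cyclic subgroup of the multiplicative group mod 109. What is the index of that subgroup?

ord(84) | φ(109) = 109 − 1 = 108 = 2^2 · 3^3.
Divisors of 108: 1, 2, 3, 4, 6, 9, 12, 18, 27, 36, 54, 108.
Compute 84^d (mod 109) for the divisors d until we hit 1:
84^1 ≡ 84
84^2 ≡ 80
84^3 ≡ 71
84^4 ≡ 78
84^6 ≡ 27
84^9 ≡ 64
84^12 ≡ 75
84^18 ≡ 63
84^27 ≡ 108
84^36 ≡ 45
84^54 ≡ 1
The order of 84 is 54, so the subgroup it generates has 54 elements.
The index is φ(109) / ord(84) = 108 / 54 = 2.

2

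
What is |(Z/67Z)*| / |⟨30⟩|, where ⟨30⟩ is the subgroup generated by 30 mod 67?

By Lagrange's theorem, ord_67(30) divides φ(67) = 67 − 1 = 66 = 2 · 3 · 11.
Divisors of 66: 1, 2, 3, 6, 11, 22, 33, 66.
Check 30^d mod 67 for each divisor in increasing order:
30^1 ≡ 30
30^2 ≡ 29
30^3 ≡ 66
30^6 ≡ 1
Thus |⟨30⟩| = ord(30) = 6.
The index is φ(67) / ord(30) = 66 / 6 = 11.

11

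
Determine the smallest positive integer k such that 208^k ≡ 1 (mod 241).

80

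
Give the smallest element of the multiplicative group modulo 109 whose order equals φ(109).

6

φ(109) = 109 − 1 = 108 = 2^2 · 3^3.
g is a primitive root iff g^(108/q) ≢ 1 (mod 109) for each prime q ∈ {2, 3}.
g = 2: 2^54 ≡ 108; 2^36 ≡ 1 — hits 1, so not a primitive root.
g = 3: 3^54 ≡ 1 — hits 1, so not a primitive root.
g = 4: 4^54 ≡ 1 — hits 1, so not a primitive root.
g = 5: 5^54 ≡ 1 — hits 1, so not a primitive root.
g = 6: 6^54 ≡ 108; 6^36 ≡ 63 — none is 1, so 6 is a primitive root.
So 6 is the smallest generator of (Z/109Z)^×.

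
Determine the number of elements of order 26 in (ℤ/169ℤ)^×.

12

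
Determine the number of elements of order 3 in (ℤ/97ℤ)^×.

2

φ(97) = 97 − 1 = 96 = 2^5 · 3.
Since (Z/97Z)^× is cyclic of order 96, the number of elements of order d is φ(d) when d | 96 and 0 otherwise.
3 | 96, and φ(3) = 3 − 1 = 2.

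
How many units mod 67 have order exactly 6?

φ(67) = 67 − 1 = 66 = 2 · 3 · 11.
(Z/67Z)^× is cyclic (|G| = 66); a cyclic group of order m has exactly φ(d) elements of each order d | m, and none otherwise.
6 = 2 · 3 divides 66, and φ(6) = 2.

2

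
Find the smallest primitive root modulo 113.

3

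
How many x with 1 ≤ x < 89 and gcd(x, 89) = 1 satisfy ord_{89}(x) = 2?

φ(89) = 89 − 1 = 88 = 2^3 · 11.
(Z/89Z)^× is cyclic (|G| = 88); a cyclic group of order m has exactly φ(d) elements of each order d | m, and none otherwise.
2 | 88, and φ(2) = 2 − 1 = 1.

1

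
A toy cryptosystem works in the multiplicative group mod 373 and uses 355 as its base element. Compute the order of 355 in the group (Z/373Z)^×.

124

Since 355 ∈ (Z/373Z)^×, its order divides φ(373) = 373 − 1 = 372 = 2^2 · 3 · 31.
Divisors of 372: 1, 2, 3, 4, 6, 12, 31, 62, 93, 124, 186, 372.
Check 355^d mod 373 for each divisor in increasing order:
355^1 ≡ 355
355^2 ≡ 324
355^3 ≡ 136
355^4 ≡ 163
355^6 ≡ 219
355^12 ≡ 217
355^31 ≡ 104
355^62 ≡ 372
355^93 ≡ 269
355^124 ≡ 1
Hence ord(355) = 124.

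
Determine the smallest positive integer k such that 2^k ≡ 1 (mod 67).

66

Since 2 ∈ (Z/67Z)^×, its order divides φ(67) = 67 − 1 = 66 = 2 · 3 · 11.
Divisors of 66: 1, 2, 3, 6, 11, 22, 33, 66.
Evaluate successive powers at the divisors of 66:
2^1 ≡ 2 (mod 67)
2^2 ≡ 4 (mod 67)
2^3 ≡ 8 (mod 67)
2^6 ≡ 64 (mod 67)
2^11 ≡ 38 (mod 67)
2^22 ≡ 37 (mod 67)
2^33 ≡ 66 (mod 67)
2^66 ≡ 1 (mod 67) ✓
Hence ord(2) = 66.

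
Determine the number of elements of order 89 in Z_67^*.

φ(67) = 67 − 1 = 66 = 2 · 3 · 11.
(Z/67Z)^× is cyclic (|G| = 66); a cyclic group of order m has exactly φ(d) elements of each order d | m, and none otherwise.
Since 89 ∤ 66, the count is 0.

0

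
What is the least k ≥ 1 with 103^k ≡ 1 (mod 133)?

6

Since 103 ∈ (Z/133Z)^×, its order divides φ(133) = φ(7·19) = (7−1)·(19−1) = 6·18 = 108 = 2^2 · 3^3.
Divisors of 108: 1, 2, 3, 4, 6, 9, 12, 18, 27, 36, 54, 108.
Evaluate successive powers at the divisors of 108:
103^1 ≡ 103 (mod 133)
103^2 ≡ 102 (mod 133)
103^3 ≡ 132 (mod 133)
103^4 ≡ 30 (mod 133)
103^6 ≡ 1 (mod 133) ✓
Hence ord(103) = 6.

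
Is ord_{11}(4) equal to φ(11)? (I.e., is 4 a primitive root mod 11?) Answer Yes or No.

No

φ(11) = 11 − 1 = 10 = 2 · 5.
4 is a primitive root mod 11 iff 4^(φ(11)/q) ≢ 1 for every prime q | φ(11), i.e. q ∈ {2, 5}.
4^5 ≡ 1 (mod 11)  [q = 2: ≡ 1 ✗]
4^2 ≡ 5 (mod 11)  [q = 5: ≢ 1 ✓]
4^5 ≡ 1 shows ord(4) | 5, strictly less than φ(11); not a primitive root.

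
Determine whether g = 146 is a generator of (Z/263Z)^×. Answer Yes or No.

φ(263) = 263 − 1 = 262 = 2 · 131.
146 is a primitive root mod 263 iff 146^(φ(263)/q) ≢ 1 for every prime q | φ(263), i.e. q ∈ {2, 131}.
146^131 ≡ 262 (mod 263)  [q = 2: ≢ 1 ✓]
146^2 ≡ 13 (mod 263)  [q = 131: ≢ 1 ✓]
All checks pass, so 146 has order 262 and is a primitive root modulo 263.

Yes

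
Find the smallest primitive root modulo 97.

5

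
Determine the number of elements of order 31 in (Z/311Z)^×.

30

φ(311) = 311 − 1 = 310 = 2 · 5 · 31.
Since (Z/311Z)^× is cyclic of order 310, the number of elements of order d is φ(d) when d | 310 and 0 otherwise.
31 | 310, and φ(31) = 31 − 1 = 30.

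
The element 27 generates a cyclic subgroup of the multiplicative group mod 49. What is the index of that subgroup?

By Lagrange's theorem, ord_49(27) divides φ(49) = φ(7^2) = 7·(7−1) = 42 = 2 · 3 · 7.
Divisors of 42: 1, 2, 3, 6, 7, 14, 21, 42.
Evaluate successive powers at the divisors of 42:
27^1 ≡ 27 (mod 49)
27^2 ≡ 43 (mod 49)
27^3 ≡ 34 (mod 49)
27^6 ≡ 29 (mod 49)
27^7 ≡ 48 (mod 49)
27^14 ≡ 1 (mod 49) ✓
Thus |⟨27⟩| = ord(27) = 14.
[(Z/49Z)^× : ⟨27⟩] = 42/14 = 3.

3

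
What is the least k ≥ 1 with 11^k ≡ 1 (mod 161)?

66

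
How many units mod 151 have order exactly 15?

φ(151) = 151 − 1 = 150 = 2 · 3 · 5^2.
(Z/151Z)^× is cyclic (|G| = 150); a cyclic group of order m has exactly φ(d) elements of each order d | m, and none otherwise.
15 = 3 · 5 divides 150, and φ(15) = 8.

8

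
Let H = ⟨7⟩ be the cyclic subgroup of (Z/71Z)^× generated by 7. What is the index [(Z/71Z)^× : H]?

ord(7) | φ(71) = 71 − 1 = 70 = 2 · 5 · 7.
Divisors of 70: 1, 2, 5, 7, 10, 14, 35, 70.
Evaluate successive powers at the divisors of 70:
7^1 ≡ 7 (mod 71)
7^2 ≡ 49 (mod 71)
7^5 ≡ 51 (mod 71)
7^7 ≡ 14 (mod 71)
7^10 ≡ 45 (mod 71)
7^14 ≡ 54 (mod 71)
7^35 ≡ 70 (mod 71)
7^70 ≡ 1 (mod 71) ✓
So ord_71(7) = 70, hence |⟨7⟩| = 70.
Index = |(Z/71Z)^×| / |⟨7⟩| = 70 / 70 = 1.

1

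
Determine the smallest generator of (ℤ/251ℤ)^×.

φ(251) = 251 − 1 = 250 = 2 · 5^3.
Test candidates g = 2, 3, … against the prime factors q ∈ {2, 5} of φ(251): g is a generator iff g^(250/q) ≢ 1 for every such q.
g = 2: 2^125 ≡ 250; 2^50 ≡ 1 — hits 1, so not a primitive root.
g = 3: 3^125 ≡ 1 — hits 1, so not a primitive root.
g = 4: 4^125 ≡ 1 — hits 1, so not a primitive root.
g = 5: 5^125 ≡ 1 — hits 1, so not a primitive root.
g = 6: 6^125 ≡ 250; 6^50 ≡ 219 — none is 1, so 6 is a primitive root.
Hence the least primitive root of 251 is 6.

6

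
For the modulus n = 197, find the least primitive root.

φ(197) = 197 − 1 = 196 = 2^2 · 7^2.
g is a primitive root iff g^(196/q) ≢ 1 (mod 197) for each prime q ∈ {2, 7}.
g = 2: 2^98 ≡ 196; 2^28 ≡ 104 — none is 1, so 2 is a primitive root.
The smallest primitive root modulo 197 is 2.

2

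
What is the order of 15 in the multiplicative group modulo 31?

10

ord(15) | φ(31) = 31 − 1 = 30 = 2 · 3 · 5.
Divisors of 30: 1, 2, 3, 5, 6, 10, 15, 30.
Evaluate successive powers at the divisors of 30:
15^1 ≡ 15
15^2 ≡ 8
15^3 ≡ 27
15^5 ≡ 30
15^6 ≡ 16
15^10 ≡ 1
Hence ord(15) = 10.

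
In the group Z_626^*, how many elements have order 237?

0

φ(626) = φ(2)·φ(313) = 1·312 = 312 = 2^3 · 3 · 13.
In a cyclic group of order 312, there are φ(d) elements of order d for each divisor d of 312, and zero for non-divisors.
Here 312 is not a multiple of 237, so there are no elements of order 237.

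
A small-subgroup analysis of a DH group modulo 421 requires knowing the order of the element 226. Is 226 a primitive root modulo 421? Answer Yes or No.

No

φ(421) = 421 − 1 = 420 = 2^2 · 3 · 5 · 7.
226 is a primitive root mod 421 iff 226^(φ(421)/q) ≢ 1 for every prime q | φ(421), i.e. q ∈ {2, 3, 5, 7}.
226^210 ≡ 420 (mod 421)  [q = 2: ≢ 1 ✓]
226^140 ≡ 400 (mod 421)  [q = 3: ≢ 1 ✓]
226^84 ≡ 1 (mod 421)  [q = 5: ≡ 1 ✗]
226^60 ≡ 385 (mod 421)  [q = 7: ≢ 1 ✓]
226^84 ≡ 1 shows ord(226) | 84, strictly less than φ(421); not a primitive root.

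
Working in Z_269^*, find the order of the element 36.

67

The order of 36 must divide φ(269) = 269 − 1 = 268 = 2^2 · 67.
Divisors of 268: 1, 2, 4, 67, 134, 268.
Check 36^d mod 269 for each divisor in increasing order:
36^1 ≡ 36 (mod 269)
36^2 ≡ 220 (mod 269)
36^4 ≡ 249 (mod 269)
36^67 ≡ 1 (mod 269) ✓
So ord_269(36) = 67.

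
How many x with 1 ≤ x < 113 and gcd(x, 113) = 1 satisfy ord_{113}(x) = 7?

6

φ(113) = 113 − 1 = 112 = 2^4 · 7.
In a cyclic group of order 112, there are φ(d) elements of order d for each divisor d of 112, and zero for non-divisors.
7 | 112, and φ(7) = 7 − 1 = 6.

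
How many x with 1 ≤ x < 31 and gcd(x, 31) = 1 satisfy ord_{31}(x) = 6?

2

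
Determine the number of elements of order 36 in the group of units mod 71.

0

φ(71) = 71 − 1 = 70 = 2 · 5 · 7.
(Z/71Z)^× is cyclic (|G| = 70); a cyclic group of order m has exactly φ(d) elements of each order d | m, and none otherwise.
Since 36 ∤ 70, the count is 0.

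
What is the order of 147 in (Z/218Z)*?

ord(147) | φ(218) = φ(2)·φ(109) = 1·108 = 108 = 2^2 · 3^3.
Divisors of 108: 1, 2, 3, 4, 6, 9, 12, 18, 27, 36, 54, 108.
Evaluate successive powers at the divisors of 108:
147^1 ≡ 147
147^2 ≡ 27
147^3 ≡ 45
147^4 ≡ 75
147^6 ≡ 63
147^9 ≡ 1
Therefore the multiplicative order of 147 modulo 218 is 9.

9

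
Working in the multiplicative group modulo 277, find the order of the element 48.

By Lagrange's theorem, ord_277(48) divides φ(277) = 277 − 1 = 276 = 2^2 · 3 · 23.
Divisors of 276: 1, 2, 3, 4, 6, 12, 23, 46, 69, 92, 138, 276.
Evaluate successive powers at the divisors of 276:
48^1 ≡ 48 (mod 277)
48^2 ≡ 88 (mod 277)
48^3 ≡ 69 (mod 277)
48^4 ≡ 265 (mod 277)
48^6 ≡ 52 (mod 277)
48^12 ≡ 211 (mod 277)
48^23 ≡ 160 (mod 277)
48^46 ≡ 116 (mod 277)
48^69 ≡ 1 (mod 277) ✓
Hence ord(48) = 69.

69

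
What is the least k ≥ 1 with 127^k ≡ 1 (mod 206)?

34

ord(127) | φ(206) = φ(2)·φ(103) = 1·102 = 102 = 2 · 3 · 17.
Divisors of 102: 1, 2, 3, 6, 17, 34, 51, 102.
Evaluate successive powers at the divisors of 102:
127^1 ≡ 127
127^2 ≡ 61
127^3 ≡ 125
127^6 ≡ 175
127^17 ≡ 205
127^34 ≡ 1
Hence ord(127) = 34.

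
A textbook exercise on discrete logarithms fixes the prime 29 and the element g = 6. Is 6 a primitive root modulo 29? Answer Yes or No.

No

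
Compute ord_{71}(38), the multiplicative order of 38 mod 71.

35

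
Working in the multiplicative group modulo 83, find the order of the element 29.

41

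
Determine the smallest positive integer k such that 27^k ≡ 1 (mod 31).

10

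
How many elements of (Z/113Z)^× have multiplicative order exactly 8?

φ(113) = 113 − 1 = 112 = 2^4 · 7.
In a cyclic group of order 112, there are φ(d) elements of order d for each divisor d of 112, and zero for non-divisors.
8 = 2^3 divides 112, and φ(8) = 4.

4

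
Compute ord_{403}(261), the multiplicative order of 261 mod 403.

30

ord(261) | φ(403) = φ(13·31) = (13−1)·(31−1) = 12·30 = 360 = 2^3 · 3^2 · 5.
Divisors of 360: 1, 2, 3, 4, 5, 6, 8, 9, 10, 12, 15, 18, 20, 24, 30, 36, 40, 45, 60, 72, 90, 120, 180, 360.
Compute 261^d (mod 403) for the divisors d until we hit 1:
261^1 ≡ 261 (mod 403)
261^2 ≡ 14 (mod 403)
261^3 ≡ 27 (mod 403)
261^4 ≡ 196 (mod 403)
261^5 ≡ 378 (mod 403)
261^6 ≡ 326 (mod 403)
261^8 ≡ 131 (mod 403)
261^9 ≡ 339 (mod 403)
261^10 ≡ 222 (mod 403)
261^12 ≡ 287 (mod 403)
261^15 ≡ 92 (mod 403)
261^18 ≡ 66 (mod 403)
261^20 ≡ 118 (mod 403)
261^24 ≡ 157 (mod 403)
261^30 ≡ 1 (mod 403) ✓
Hence ord(261) = 30.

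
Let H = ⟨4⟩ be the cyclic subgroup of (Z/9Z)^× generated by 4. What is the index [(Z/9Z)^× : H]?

2

By Lagrange's theorem, ord_9(4) divides φ(9) = φ(3^2) = 3·(3−1) = 6 = 2 · 3.
Divisors of 6: 1, 2, 3, 6.
Check 4^d mod 9 for each divisor in increasing order:
4^1 ≡ 4 (mod 9)
4^2 ≡ 7 (mod 9)
4^3 ≡ 1 (mod 9) ✓
So ord_9(4) = 3, hence |⟨4⟩| = 3.
Index = |(Z/9Z)^×| / |⟨4⟩| = 6 / 3 = 2.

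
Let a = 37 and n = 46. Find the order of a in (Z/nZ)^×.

22

By Lagrange's theorem, ord_46(37) divides φ(46) = φ(2)·φ(23) = 1·22 = 22 = 2 · 11.
Divisors of 22: 1, 2, 11, 22.
Test each divisor d:
37^1 ≡ 37 (mod 46)
37^2 ≡ 35 (mod 46)
37^11 ≡ 45 (mod 46)
37^22 ≡ 1 (mod 46) ✓
Hence ord(37) = 22.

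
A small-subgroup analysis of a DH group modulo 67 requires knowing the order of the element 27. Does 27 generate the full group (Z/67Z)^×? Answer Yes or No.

No

φ(67) = 67 − 1 = 66 = 2 · 3 · 11.
It suffices to check that the order of 27 is not a proper divisor of 66: compute 27^(66/q) for q ∈ {2, 3, 11}.
27^33 ≡ 66 (mod 67)  [q = 2: ≢ 1 ✓]
27^22 ≡ 1 (mod 67)  [q = 3: ≡ 1 ✗]
27^6 ≡ 24 (mod 67)  [q = 11: ≢ 1 ✓]
The check at q = 3 fails, so 27 generates a proper subgroup.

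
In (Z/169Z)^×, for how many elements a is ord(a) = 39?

24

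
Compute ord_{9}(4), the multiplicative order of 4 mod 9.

3

By Lagrange's theorem, ord_9(4) divides φ(9) = φ(3^2) = 3·(3−1) = 6 = 2 · 3.
Divisors of 6: 1, 2, 3, 6.
Compute 4^d (mod 9) for the divisors d until we hit 1:
4^1 ≡ 4 (mod 9)
4^2 ≡ 7 (mod 9)
4^3 ≡ 1 (mod 9) ✓
So ord_9(4) = 3.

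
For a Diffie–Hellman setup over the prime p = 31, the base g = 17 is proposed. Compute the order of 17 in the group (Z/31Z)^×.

30

The order of 17 must divide φ(31) = 31 − 1 = 30 = 2 · 3 · 5.
Divisors of 30: 1, 2, 3, 5, 6, 10, 15, 30.
Check 17^d mod 31 for each divisor in increasing order:
17^1 ≡ 17
17^2 ≡ 10
17^3 ≡ 15
17^5 ≡ 26
17^6 ≡ 8
17^10 ≡ 25
17^15 ≡ 30
17^30 ≡ 1
Therefore the multiplicative order of 17 modulo 31 is 30.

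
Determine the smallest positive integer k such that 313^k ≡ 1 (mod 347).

ord(313) | φ(347) = 347 − 1 = 346 = 2 · 173.
Divisors of 346: 1, 2, 173, 346.
Test each divisor d:
313^1 ≡ 313
313^2 ≡ 115
313^173 ≡ 346
313^346 ≡ 1
Hence ord(313) = 346.

346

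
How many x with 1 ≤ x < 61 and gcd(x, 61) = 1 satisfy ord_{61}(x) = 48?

0

φ(61) = 61 − 1 = 60 = 2^2 · 3 · 5.
Since (Z/61Z)^× is cyclic of order 60, the number of elements of order d is φ(d) when d | 60 and 0 otherwise.
Here 60 is not a multiple of 48, so there are no elements of order 48.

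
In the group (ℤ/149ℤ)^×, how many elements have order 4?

φ(149) = 149 − 1 = 148 = 2^2 · 37.
In a cyclic group of order 148, there are φ(d) elements of order d for each divisor d of 148, and zero for non-divisors.
4 = 2^2 divides 148, and φ(4) = 2.

2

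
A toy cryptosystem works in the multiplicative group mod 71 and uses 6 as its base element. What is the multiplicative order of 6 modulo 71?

35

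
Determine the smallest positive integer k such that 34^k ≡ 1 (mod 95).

18

By Lagrange's theorem, ord_95(34) divides φ(95) = φ(5·19) = (5−1)·(19−1) = 4·18 = 72 = 2^3 · 3^2.
Divisors of 72: 1, 2, 3, 4, 6, 8, 9, 12, 18, 24, 36, 72.
Evaluate successive powers at the divisors of 72:
34^1 ≡ 34
34^2 ≡ 16
34^3 ≡ 69
34^4 ≡ 66
34^6 ≡ 11
34^8 ≡ 81
34^9 ≡ 94
34^12 ≡ 26
34^18 ≡ 1
So ord_95(34) = 18.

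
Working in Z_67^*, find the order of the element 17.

33

ord(17) | φ(67) = 67 − 1 = 66 = 2 · 3 · 11.
Divisors of 66: 1, 2, 3, 6, 11, 22, 33, 66.
Compute 17^d (mod 67) for the divisors d until we hit 1:
17^1 ≡ 17 (mod 67)
17^2 ≡ 21 (mod 67)
17^3 ≡ 22 (mod 67)
17^6 ≡ 15 (mod 67)
17^11 ≡ 29 (mod 67)
17^22 ≡ 37 (mod 67)
17^33 ≡ 1 (mod 67) ✓
The smallest such exponent is 33, so the order of 17 is 33.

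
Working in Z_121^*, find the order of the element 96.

The order of 96 must divide φ(121) = φ(11^2) = 11·(11−1) = 110 = 2 · 5 · 11.
Divisors of 110: 1, 2, 5, 10, 11, 22, 55, 110.
Check 96^d mod 121 for each divisor in increasing order:
96^1 ≡ 96 (mod 121)
96^2 ≡ 20 (mod 121)
96^5 ≡ 43 (mod 121)
96^10 ≡ 34 (mod 121)
96^11 ≡ 118 (mod 121)
96^22 ≡ 9 (mod 121)
96^55 ≡ 120 (mod 121)
96^110 ≡ 1 (mod 121) ✓
Hence ord(96) = 110.

110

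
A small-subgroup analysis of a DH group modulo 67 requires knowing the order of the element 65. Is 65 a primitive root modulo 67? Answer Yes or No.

φ(67) = 67 − 1 = 66 = 2 · 3 · 11.
65 is a primitive root mod 67 iff 65^(φ(67)/q) ≢ 1 for every prime q | φ(67), i.e. q ∈ {2, 3, 11}.
65^33 ≡ 1 (mod 67)  [q = 2: ≡ 1 ✗]
65^22 ≡ 37 (mod 67)  [q = 3: ≢ 1 ✓]
65^6 ≡ 64 (mod 67)  [q = 11: ≢ 1 ✓]
65^33 ≡ 1 shows ord(65) | 33, strictly less than φ(67); not a primitive root.

No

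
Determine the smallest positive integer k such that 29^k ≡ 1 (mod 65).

ord(29) | φ(65) = φ(5·13) = (5−1)·(13−1) = 4·12 = 48 = 2^4 · 3.
Divisors of 48: 1, 2, 3, 4, 6, 8, 12, 16, 24, 48.
Check 29^d mod 65 for each divisor in increasing order:
29^1 ≡ 29 (mod 65)
29^2 ≡ 61 (mod 65)
29^3 ≡ 14 (mod 65)
29^4 ≡ 16 (mod 65)
29^6 ≡ 1 (mod 65) ✓
The smallest such exponent is 6, so the order of 29 is 6.

6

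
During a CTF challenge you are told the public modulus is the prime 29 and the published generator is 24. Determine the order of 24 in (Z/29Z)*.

ord(24) | φ(29) = 29 − 1 = 28 = 2^2 · 7.
Divisors of 28: 1, 2, 4, 7, 14, 28.
Test each divisor d:
24^1 ≡ 24 (mod 29)
24^2 ≡ 25 (mod 29)
24^4 ≡ 16 (mod 29)
24^7 ≡ 1 (mod 29) ✓
The smallest such exponent is 7, so the order of 24 is 7.

7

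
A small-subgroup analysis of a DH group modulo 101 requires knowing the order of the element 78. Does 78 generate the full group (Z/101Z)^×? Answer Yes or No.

φ(101) = 101 − 1 = 100 = 2^2 · 5^2.
78 is a primitive root mod 101 iff 78^(φ(101)/q) ≢ 1 for every prime q | φ(101), i.e. q ∈ {2, 5}.
78^50 ≡ 1 (mod 101)  [q = 2: ≡ 1 ✗]
78^20 ≡ 95 (mod 101)  [q = 5: ≢ 1 ✓]
Since 78^50 ≡ 1, the order of 78 divides 50 < 100, so 78 is not a primitive root.

No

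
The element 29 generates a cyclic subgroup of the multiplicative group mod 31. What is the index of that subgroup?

3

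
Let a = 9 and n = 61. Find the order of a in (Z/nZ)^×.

5

By Lagrange's theorem, ord_61(9) divides φ(61) = 61 − 1 = 60 = 2^2 · 3 · 5.
Divisors of 60: 1, 2, 3, 4, 5, 6, 10, 12, 15, 20, 30, 60.
Check 9^d mod 61 for each divisor in increasing order:
9^1 ≡ 9 (mod 61)
9^2 ≡ 20 (mod 61)
9^3 ≡ 58 (mod 61)
9^4 ≡ 34 (mod 61)
9^5 ≡ 1 (mod 61) ✓
Therefore the multiplicative order of 9 modulo 61 is 5.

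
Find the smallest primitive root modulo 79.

3

φ(79) = 79 − 1 = 78 = 2 · 3 · 13.
g is a primitive root iff g^(78/q) ≢ 1 (mod 79) for each prime q ∈ {2, 3, 13}.
g = 2: 2^39 ≡ 1 — hits 1, so not a primitive root.
g = 3: 3^39 ≡ 78; 3^26 ≡ 23; 3^6 ≡ 18 — none is 1, so 3 is a primitive root.
So 3 is the smallest generator of (Z/79Z)^×.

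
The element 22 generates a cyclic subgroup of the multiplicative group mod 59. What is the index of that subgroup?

2

Since 22 ∈ (Z/59Z)^×, its order divides φ(59) = 59 − 1 = 58 = 2 · 29.
Divisors of 58: 1, 2, 29, 58.
Test each divisor d:
22^1 ≡ 22 (mod 59)
22^2 ≡ 12 (mod 59)
22^29 ≡ 1 (mod 59) ✓
So ord_59(22) = 29, hence |⟨22⟩| = 29.
Index = |(Z/59Z)^×| / |⟨22⟩| = 58 / 29 = 2.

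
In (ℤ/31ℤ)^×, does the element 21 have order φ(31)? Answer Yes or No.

φ(31) = 31 − 1 = 30 = 2 · 3 · 5.
21 is a primitive root mod 31 iff 21^(φ(31)/q) ≢ 1 for every prime q | φ(31), i.e. q ∈ {2, 3, 5}.
21^15 ≡ 30 (mod 31)  [q = 2: ≢ 1 ✓]
21^10 ≡ 5 (mod 31)  [q = 3: ≢ 1 ✓]
21^6 ≡ 2 (mod 31)  [q = 5: ≢ 1 ✓]
None equal 1, so ord_31(21) = 30: 21 is a primitive root.

Yes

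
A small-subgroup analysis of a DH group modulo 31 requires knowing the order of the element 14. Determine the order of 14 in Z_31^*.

Since 14 ∈ (Z/31Z)^×, its order divides φ(31) = 31 − 1 = 30 = 2 · 3 · 5.
Divisors of 30: 1, 2, 3, 5, 6, 10, 15, 30.
Check 14^d mod 31 for each divisor in increasing order:
14^1 ≡ 14 (mod 31)
14^2 ≡ 10 (mod 31)
14^3 ≡ 16 (mod 31)
14^5 ≡ 5 (mod 31)
14^6 ≡ 8 (mod 31)
14^10 ≡ 25 (mod 31)
14^15 ≡ 1 (mod 31) ✓
So ord_31(14) = 15.

15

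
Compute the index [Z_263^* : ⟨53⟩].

1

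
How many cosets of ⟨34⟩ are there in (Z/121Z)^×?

10

The order of 34 must divide φ(121) = φ(11^2) = 11·(11−1) = 110 = 2 · 5 · 11.
Divisors of 110: 1, 2, 5, 10, 11, 22, 55, 110.
Compute 34^d (mod 121) for the divisors d until we hit 1:
34^1 ≡ 34 (mod 121)
34^2 ≡ 67 (mod 121)
34^5 ≡ 45 (mod 121)
34^10 ≡ 89 (mod 121)
34^11 ≡ 1 (mod 121) ✓
So ord_121(34) = 11, hence |⟨34⟩| = 11.
[(Z/121Z)^× : ⟨34⟩] = 110/11 = 10.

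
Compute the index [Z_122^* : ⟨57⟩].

4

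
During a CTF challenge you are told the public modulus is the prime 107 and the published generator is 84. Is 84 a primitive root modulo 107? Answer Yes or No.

φ(107) = 107 − 1 = 106 = 2 · 53.
It suffices to check that the order of 84 is not a proper divisor of 106: compute 84^(106/q) for q ∈ {2, 53}.
84^53 ≡ 106 (mod 107)  [q = 2: ≢ 1 ✓]
84^2 ≡ 101 (mod 107)  [q = 53: ≢ 1 ✓]
All checks pass, so 84 has order 106 and is a primitive root modulo 107.

Yes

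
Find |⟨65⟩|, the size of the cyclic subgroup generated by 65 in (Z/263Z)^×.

By Lagrange's theorem, ord_263(65) divides φ(263) = 263 − 1 = 262 = 2 · 131.
Divisors of 262: 1, 2, 131, 262.
Test each divisor d:
65^1 ≡ 65 (mod 263)
65^2 ≡ 17 (mod 263)
65^131 ≡ 262 (mod 263)
65^262 ≡ 1 (mod 263) ✓
Therefore the multiplicative order of 65 modulo 263 is 262.

262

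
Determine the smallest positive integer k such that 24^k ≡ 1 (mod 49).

By Lagrange's theorem, ord_49(24) divides φ(49) = φ(7^2) = 7·(7−1) = 42 = 2 · 3 · 7.
Divisors of 42: 1, 2, 3, 6, 7, 14, 21, 42.
Test each divisor d:
24^1 ≡ 24 (mod 49)
24^2 ≡ 37 (mod 49)
24^3 ≡ 6 (mod 49)
24^6 ≡ 36 (mod 49)
24^7 ≡ 31 (mod 49)
24^14 ≡ 30 (mod 49)
24^21 ≡ 48 (mod 49)
24^42 ≡ 1 (mod 49) ✓
Therefore the multiplicative order of 24 modulo 49 is 42.

42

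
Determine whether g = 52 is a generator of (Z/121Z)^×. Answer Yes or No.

Yes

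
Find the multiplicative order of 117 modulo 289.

136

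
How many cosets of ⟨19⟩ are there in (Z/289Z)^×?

2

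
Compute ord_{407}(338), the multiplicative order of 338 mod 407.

180

Since 338 ∈ (Z/407Z)^×, its order divides φ(407) = φ(11·37) = (11−1)·(37−1) = 10·36 = 360 = 2^3 · 3^2 · 5.
Divisors of 360: 1, 2, 3, 4, 5, 6, 8, 9, 10, 12, 15, 18, 20, 24, 30, 36, 40, 45, 60, 72, 90, 120, 180, 360.
Evaluate successive powers at the divisors of 360:
338^1 ≡ 338 (mod 407)
338^2 ≡ 284 (mod 407)
338^3 ≡ 347 (mod 407)
338^4 ≡ 70 (mod 407)
338^5 ≡ 54 (mod 407)
338^6 ≡ 344 (mod 407)
338^8 ≡ 16 (mod 407)
338^9 ≡ 117 (mod 407)
338^10 ≡ 67 (mod 407)
338^12 ≡ 306 (mod 407)
338^15 ≡ 362 (mod 407)
338^18 ≡ 258 (mod 407)
338^20 ≡ 12 (mod 407)
338^24 ≡ 26 (mod 407)
338^30 ≡ 397 (mod 407)
338^36 ≡ 223 (mod 407)
338^40 ≡ 144 (mod 407)
338^45 ≡ 43 (mod 407)
338^60 ≡ 100 (mod 407)
338^72 ≡ 75 (mod 407)
338^90 ≡ 221 (mod 407)
338^120 ≡ 232 (mod 407)
338^180 ≡ 1 (mod 407) ✓
So ord_407(338) = 180.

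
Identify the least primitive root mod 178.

φ(178) = φ(2)·φ(89) = 1·88 = 88 = 2^3 · 11.
g is a primitive root iff g^(88/q) ≢ 1 (mod 178) for each prime q ∈ {2, 11}.
g = 2: gcd(2, 178) = 2 > 1, not a unit — skip.
g = 3: 3^44 ≡ 177; 3^8 ≡ 153 — none is 1, so 3 is a primitive root.
Hence the least primitive root of 178 is 3.

3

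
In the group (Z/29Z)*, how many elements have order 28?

12

φ(29) = 29 − 1 = 28 = 2^2 · 7.
In a cyclic group of order 28, there are φ(d) elements of order d for each divisor d of 28, and zero for non-divisors.
28 = 2^2 · 7 divides 28, and φ(28) = 12.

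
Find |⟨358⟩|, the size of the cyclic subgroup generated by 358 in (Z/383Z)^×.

ord(358) | φ(383) = 383 − 1 = 382 = 2 · 191.
Divisors of 382: 1, 2, 191, 382.
Test each divisor d:
358^1 ≡ 358 (mod 383)
358^2 ≡ 242 (mod 383)
358^191 ≡ 382 (mod 383)
358^382 ≡ 1 (mod 383) ✓
So ord_383(358) = 382.

382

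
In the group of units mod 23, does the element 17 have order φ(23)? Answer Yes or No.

φ(23) = 23 − 1 = 22 = 2 · 11.
It suffices to check that the order of 17 is not a proper divisor of 22: compute 17^(22/q) for q ∈ {2, 11}.
17^11 ≡ 22 (mod 23)  [q = 2: ≢ 1 ✓]
17^2 ≡ 13 (mod 23)  [q = 11: ≢ 1 ✓]
All checks pass, so 17 has order 22 and is a primitive root modulo 23.

Yes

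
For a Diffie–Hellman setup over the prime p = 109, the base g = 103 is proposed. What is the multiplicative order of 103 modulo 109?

108

By Lagrange's theorem, ord_109(103) divides φ(109) = 109 − 1 = 108 = 2^2 · 3^3.
Divisors of 108: 1, 2, 3, 4, 6, 9, 12, 18, 27, 36, 54, 108.
Test each divisor d:
103^1 ≡ 103 (mod 109)
103^2 ≡ 36 (mod 109)
103^3 ≡ 2 (mod 109)
103^4 ≡ 97 (mod 109)
103^6 ≡ 4 (mod 109)
103^9 ≡ 8 (mod 109)
103^12 ≡ 16 (mod 109)
103^18 ≡ 64 (mod 109)
103^27 ≡ 76 (mod 109)
103^36 ≡ 63 (mod 109)
103^54 ≡ 108 (mod 109)
103^108 ≡ 1 (mod 109) ✓
Hence ord(103) = 108.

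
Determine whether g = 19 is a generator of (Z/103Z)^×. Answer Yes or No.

No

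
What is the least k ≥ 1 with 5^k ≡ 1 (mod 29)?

ord(5) | φ(29) = 29 − 1 = 28 = 2^2 · 7.
Divisors of 28: 1, 2, 4, 7, 14, 28.
Compute 5^d (mod 29) for the divisors d until we hit 1:
5^1 ≡ 5 (mod 29)
5^2 ≡ 25 (mod 29)
5^4 ≡ 16 (mod 29)
5^7 ≡ 28 (mod 29)
5^14 ≡ 1 (mod 29) ✓
So ord_29(5) = 14.

14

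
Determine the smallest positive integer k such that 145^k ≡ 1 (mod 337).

The order of 145 must divide φ(337) = 337 − 1 = 336 = 2^4 · 3 · 7.
Divisors of 336: 1, 2, 3, 4, 6, 7, 8, 12, 14, 16, 21, 24, 28, 42, 48, 56, 84, 112, 168, 336.
Compute 145^d (mod 337) for the divisors d until we hit 1:
145^1 ≡ 145 (mod 337)
145^2 ≡ 131 (mod 337)
145^3 ≡ 123 (mod 337)
145^4 ≡ 311 (mod 337)
145^6 ≡ 301 (mod 337)
145^7 ≡ 172 (mod 337)
145^8 ≡ 2 (mod 337)
145^12 ≡ 285 (mod 337)
145^14 ≡ 265 (mod 337)
145^16 ≡ 4 (mod 337)
145^21 ≡ 85 (mod 337)
145^24 ≡ 8 (mod 337)
145^28 ≡ 129 (mod 337)
145^42 ≡ 148 (mod 337)
145^48 ≡ 64 (mod 337)
145^56 ≡ 128 (mod 337)
145^84 ≡ 336 (mod 337)
145^112 ≡ 208 (mod 337)
145^168 ≡ 1 (mod 337) ✓
So ord_337(145) = 168.

168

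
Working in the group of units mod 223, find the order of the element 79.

Since 79 ∈ (Z/223Z)^×, its order divides φ(223) = 223 − 1 = 222 = 2 · 3 · 37.
Divisors of 222: 1, 2, 3, 6, 37, 74, 111, 222.
Compute 79^d (mod 223) for the divisors d until we hit 1:
79^1 ≡ 79
79^2 ≡ 220
79^3 ≡ 209
79^6 ≡ 196
79^37 ≡ 40
79^74 ≡ 39
79^111 ≡ 222
79^222 ≡ 1
Therefore the multiplicative order of 79 modulo 223 is 222.

222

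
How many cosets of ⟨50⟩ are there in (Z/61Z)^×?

15

Since 50 ∈ (Z/61Z)^×, its order divides φ(61) = 61 − 1 = 60 = 2^2 · 3 · 5.
Divisors of 60: 1, 2, 3, 4, 5, 6, 10, 12, 15, 20, 30, 60.
Test each divisor d:
50^1 ≡ 50 (mod 61)
50^2 ≡ 60 (mod 61)
50^3 ≡ 11 (mod 61)
50^4 ≡ 1 (mod 61) ✓
Thus |⟨50⟩| = ord(50) = 4.
[(Z/61Z)^× : ⟨50⟩] = 60/4 = 15.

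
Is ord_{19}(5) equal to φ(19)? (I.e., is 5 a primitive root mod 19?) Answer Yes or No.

No

φ(19) = 19 − 1 = 18 = 2 · 3^2.
5 is a primitive root mod 19 iff 5^(φ(19)/q) ≢ 1 for every prime q | φ(19), i.e. q ∈ {2, 3}.
5^9 ≡ 1 (mod 19)  [q = 2: ≡ 1 ✗]
5^6 ≡ 7 (mod 19)  [q = 3: ≢ 1 ✓]
Since 5^9 ≡ 1, the order of 5 divides 9 < 18, so 5 is not a primitive root.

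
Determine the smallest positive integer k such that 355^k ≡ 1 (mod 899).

ord(355) | φ(899) = φ(29·31) = (29−1)·(31−1) = 28·30 = 840 = 2^3 · 3 · 5 · 7.
Divisors of 840: 1, 2, 3, 4, 5, 6, 7, 8, 10, 12, 14, 15, 20, 21, 24, 28, 30, 35, 40, 42, 56, 60, 70, 84, 105, 120, 140, 168, 210, 280, 420, 840.
Compute 355^d (mod 899) for the divisors d until we hit 1:
355^1 ≡ 355
355^2 ≡ 165
355^3 ≡ 140
355^4 ≡ 255
355^5 ≡ 625
355^6 ≡ 721
355^7 ≡ 639
355^8 ≡ 297
355^10 ≡ 459
355^12 ≡ 219
355^14 ≡ 175
355^15 ≡ 94
355^20 ≡ 315
355^21 ≡ 349
355^24 ≡ 314
355^28 ≡ 59
355^30 ≡ 745
355^35 ≡ 842
355^40 ≡ 335
355^42 ≡ 436
355^56 ≡ 784
355^60 ≡ 342
355^70 ≡ 552
355^84 ≡ 407
355^105 ≡ 1
Therefore the multiplicative order of 355 modulo 899 is 105.

105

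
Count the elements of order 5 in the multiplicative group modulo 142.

4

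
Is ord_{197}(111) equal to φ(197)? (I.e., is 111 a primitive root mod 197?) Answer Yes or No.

φ(197) = 197 − 1 = 196 = 2^2 · 7^2.
111 is a primitive root mod 197 iff 111^(φ(197)/q) ≢ 1 for every prime q | φ(197), i.e. q ∈ {2, 7}.
111^98 ≡ 196 (mod 197)  [q = 2: ≢ 1 ✓]
111^28 ≡ 178 (mod 197)  [q = 7: ≢ 1 ✓]
Every test exponent gives a nontrivial residue, hence 111 generates the full group.

Yes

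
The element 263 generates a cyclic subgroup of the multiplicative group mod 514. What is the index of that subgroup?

1

Since 263 ∈ (Z/514Z)^×, its order divides φ(514) = φ(2)·φ(257) = 1·256 = 256 = 2^8.
Divisors of 256: 1, 2, 4, 8, 16, 32, 64, 128, 256.
Evaluate successive powers at the divisors of 256:
263^1 ≡ 263
263^2 ≡ 293
263^4 ≡ 11
263^8 ≡ 121
263^16 ≡ 249
263^32 ≡ 321
263^64 ≡ 241
263^128 ≡ 513
263^256 ≡ 1
The order of 263 is 256, so the subgroup it generates has 256 elements.
Index = |(Z/514Z)^×| / |⟨263⟩| = 256 / 256 = 1.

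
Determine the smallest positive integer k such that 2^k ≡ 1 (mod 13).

The order of 2 must divide φ(13) = 13 − 1 = 12 = 2^2 · 3.
Divisors of 12: 1, 2, 3, 4, 6, 12.
Evaluate successive powers at the divisors of 12:
2^1 ≡ 2 (mod 13)
2^2 ≡ 4 (mod 13)
2^3 ≡ 8 (mod 13)
2^4 ≡ 3 (mod 13)
2^6 ≡ 12 (mod 13)
2^12 ≡ 1 (mod 13) ✓
So ord_13(2) = 12.

12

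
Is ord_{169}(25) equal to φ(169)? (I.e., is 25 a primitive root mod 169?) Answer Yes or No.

φ(169) = φ(13^2) = 13·(13−1) = 156 = 2^2 · 3 · 13.
An element g generates (Z/169Z)^× iff g^(156/q) ≢ 1 (mod 169) for each prime q ∈ {2, 3, 13}.
25^78 ≡ 1 (mod 169)  [q = 2: ≡ 1 ✗]
25^52 ≡ 1 (mod 169)  [q = 3: ≡ 1 ✗]
25^12 ≡ 27 (mod 169)  [q = 13: ≢ 1 ✓]
25^78 ≡ 1 shows ord(25) | 78, strictly less than φ(169); not a primitive root.

No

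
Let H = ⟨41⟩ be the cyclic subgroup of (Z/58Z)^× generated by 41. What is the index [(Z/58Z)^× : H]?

7

By Lagrange's theorem, ord_58(41) divides φ(58) = φ(2)·φ(29) = 1·28 = 28 = 2^2 · 7.
Divisors of 28: 1, 2, 4, 7, 14, 28.
Compute 41^d (mod 58) for the divisors d until we hit 1:
41^1 ≡ 41
41^2 ≡ 57
41^4 ≡ 1
The order of 41 is 4, so the subgroup it generates has 4 elements.
The index is φ(58) / ord(41) = 28 / 4 = 7.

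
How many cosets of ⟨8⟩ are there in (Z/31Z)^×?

ord(8) | φ(31) = 31 − 1 = 30 = 2 · 3 · 5.
Divisors of 30: 1, 2, 3, 5, 6, 10, 15, 30.
Test each divisor d:
8^1 ≡ 8 (mod 31)
8^2 ≡ 2 (mod 31)
8^3 ≡ 16 (mod 31)
8^5 ≡ 1 (mod 31) ✓
The order of 8 is 5, so the subgroup it generates has 5 elements.
The index is φ(31) / ord(8) = 30 / 5 = 6.

6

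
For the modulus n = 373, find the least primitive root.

φ(373) = 373 − 1 = 372 = 2^2 · 3 · 31.
g is a primitive root iff g^(372/q) ≢ 1 (mod 373) for each prime q ∈ {2, 3, 31}.
g = 2: 2^186 ≡ 372; 2^124 ≡ 284; 2^12 ≡ 366 — none is 1, so 2 is a primitive root.
So 2 is the smallest generator of (Z/373Z)^×.

2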